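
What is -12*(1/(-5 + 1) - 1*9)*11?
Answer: 1221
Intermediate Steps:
-12*(1/(-5 + 1) - 1*9)*11 = -12*(1/(-4) - 9)*11 = -12*(-¼ - 9)*11 = -12*(-37/4)*11 = 111*11 = 1221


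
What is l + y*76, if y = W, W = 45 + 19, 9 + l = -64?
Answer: 4791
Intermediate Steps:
l = -73 (l = -9 - 64 = -73)
W = 64
y = 64
l + y*76 = -73 + 64*76 = -73 + 4864 = 4791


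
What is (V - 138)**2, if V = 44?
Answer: 8836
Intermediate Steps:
(V - 138)**2 = (44 - 138)**2 = (-94)**2 = 8836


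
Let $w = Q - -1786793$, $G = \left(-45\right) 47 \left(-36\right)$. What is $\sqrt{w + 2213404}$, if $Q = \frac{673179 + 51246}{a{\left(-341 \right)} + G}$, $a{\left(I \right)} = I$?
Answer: $\frac{18 \sqrt{70935618444153}}{75799} \approx 2000.1$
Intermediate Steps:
$G = 76140$ ($G = \left(-2115\right) \left(-36\right) = 76140$)
$Q = \frac{724425}{75799}$ ($Q = \frac{673179 + 51246}{-341 + 76140} = \frac{724425}{75799} \approx 9.5572$)
$w = \frac{135437847032}{75799}$ ($w = \frac{724425}{75799} - -1786793 = \frac{724425}{75799} + 1786793 = \frac{135437847032}{75799} \approx 1.7868 \cdot 10^{6}$)
$\sqrt{w + 2213404} = \sqrt{\frac{135437847032}{75799} + 2213404} = \sqrt{\frac{303211656828}{75799}} = \frac{18 \sqrt{70935618444153}}{75799}$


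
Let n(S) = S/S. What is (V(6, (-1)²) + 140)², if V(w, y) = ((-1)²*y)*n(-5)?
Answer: 19881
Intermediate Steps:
n(S) = 1
V(w, y) = y (V(w, y) = ((-1)²*y)*1 = (1*y)*1 = y*1 = y)
(V(6, (-1)²) + 140)² = ((-1)² + 140)² = (1 + 140)² = 141² = 19881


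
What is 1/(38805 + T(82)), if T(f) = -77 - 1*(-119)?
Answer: 1/38847 ≈ 2.5742e-5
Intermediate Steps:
T(f) = 42 (T(f) = -77 + 119 = 42)
1/(38805 + T(82)) = 1/(38805 + 42) = 1/38847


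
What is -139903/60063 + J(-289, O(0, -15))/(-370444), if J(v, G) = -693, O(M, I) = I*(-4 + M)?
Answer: -51784603273/22249977972 ≈ -2.3274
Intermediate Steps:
-139903/60063 + J(-289, O(0, -15))/(-370444) = -139903/60063 - 693/(-370444) = -139903*1/60063 - 693*(-1/370444) = -139903/60063 + 693/370444 = -51784603273/22249977972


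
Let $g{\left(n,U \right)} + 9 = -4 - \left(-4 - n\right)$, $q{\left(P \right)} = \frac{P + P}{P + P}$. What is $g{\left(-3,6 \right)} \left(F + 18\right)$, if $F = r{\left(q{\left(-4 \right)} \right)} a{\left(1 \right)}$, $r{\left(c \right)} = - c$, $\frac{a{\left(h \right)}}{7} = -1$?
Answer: $-300$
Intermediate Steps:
$a{\left(h \right)} = -7$ ($a{\left(h \right)} = 7 \left(-1\right) = -7$)
$q{\left(P \right)} = 1$ ($q{\left(P \right)} = \frac{2 P}{2 P} = 2 P \frac{1}{2 P} = 1$)
$F = 7$ ($F = \left(-1\right) 1 \left(-7\right) = \left(-1\right) \left(-7\right) = 7$)
$g{\left(n,U \right)} = -9 + n$ ($g{\left(n,U \right)} = -9 - - n = -9 + \left(-4 + \left(4 + n\right)\right) = -9 + n$)
$g{\left(-3,6 \right)} \left(F + 18\right) = \left(-9 - 3\right) \left(7 + 18\right) = \left(-12\right) 25 = -300$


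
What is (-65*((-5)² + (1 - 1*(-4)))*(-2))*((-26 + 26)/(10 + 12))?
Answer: 0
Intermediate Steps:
(-65*((-5)² + (1 - 1*(-4)))*(-2))*((-26 + 26)/(10 + 12)) = (-65*(25 + (1 + 4))*(-2))*(0/22) = (-65*(25 + 5)*(-2))*(0*(1/22)) = -1950*(-2)*0 = -65*(-60)*0 = 3900*0 = 0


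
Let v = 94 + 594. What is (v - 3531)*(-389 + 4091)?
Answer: -10524786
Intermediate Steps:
v = 688
(v - 3531)*(-389 + 4091) = (688 - 3531)*(-389 + 4091) = -2843*3702 = -10524786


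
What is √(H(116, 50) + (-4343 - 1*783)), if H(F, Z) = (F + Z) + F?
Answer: 2*I*√1211 ≈ 69.599*I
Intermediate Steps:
H(F, Z) = Z + 2*F
√(H(116, 50) + (-4343 - 1*783)) = √((50 + 2*116) + (-4343 - 1*783)) = √((50 + 232) + (-4343 - 783)) = √(282 - 5126) = √(-4844) = 2*I*√1211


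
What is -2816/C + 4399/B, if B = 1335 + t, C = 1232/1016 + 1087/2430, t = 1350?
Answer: -2331134394269/1375442265 ≈ -1694.8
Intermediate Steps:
C = 512269/308610 (C = 1232*(1/1016) + 1087*(1/2430) = 154/127 + 1087/2430 = 512269/308610 ≈ 1.6599)
B = 2685 (B = 1335 + 1350 = 2685)
-2816/C + 4399/B = -2816/512269/308610 + 4399/2685 = -2816*308610/512269 + 4399*(1/2685) = -869045760/512269 + 4399/2685 = -2331134394269/1375442265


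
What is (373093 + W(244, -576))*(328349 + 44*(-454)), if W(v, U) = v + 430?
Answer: 115259651091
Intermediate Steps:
W(v, U) = 430 + v
(373093 + W(244, -576))*(328349 + 44*(-454)) = (373093 + (430 + 244))*(328349 + 44*(-454)) = (373093 + 674)*(328349 - 19976) = 373767*308373 = 115259651091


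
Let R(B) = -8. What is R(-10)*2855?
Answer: -22840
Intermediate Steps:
R(-10)*2855 = -8*2855 = -22840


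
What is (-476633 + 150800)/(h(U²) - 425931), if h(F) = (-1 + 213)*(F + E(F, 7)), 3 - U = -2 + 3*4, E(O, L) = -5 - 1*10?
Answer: 325833/418723 ≈ 0.77816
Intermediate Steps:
E(O, L) = -15 (E(O, L) = -5 - 10 = -15)
U = -7 (U = 3 - (-2 + 3*4) = 3 - (-2 + 12) = 3 - 1*10 = 3 - 10 = -7)
h(F) = -3180 + 212*F (h(F) = (-1 + 213)*(F - 15) = 212*(-15 + F) = -3180 + 212*F)
(-476633 + 150800)/(h(U²) - 425931) = (-476633 + 150800)/((-3180 + 212*(-7)²) - 425931) = -325833/((-3180 + 212*49) - 425931) = -325833/((-3180 + 10388) - 425931) = -325833/(7208 - 425931) = -325833/(-418723) = -325833*(-1/418723) = 325833/418723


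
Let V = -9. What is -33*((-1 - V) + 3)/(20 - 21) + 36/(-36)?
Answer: 362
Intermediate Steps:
-33*((-1 - V) + 3)/(20 - 21) + 36/(-36) = -33*((-1 - 1*(-9)) + 3)/(20 - 21) + 36/(-36) = -33*((-1 + 9) + 3)/(-1) + 36*(-1/36) = -33*(8 + 3)*(-1) - 1 = -363*(-1) - 1 = -33*(-11) - 1 = 363 - 1 = 362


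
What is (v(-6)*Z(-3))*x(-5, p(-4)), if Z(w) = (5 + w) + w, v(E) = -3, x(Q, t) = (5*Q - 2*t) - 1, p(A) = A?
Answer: -54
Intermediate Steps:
x(Q, t) = -1 - 2*t + 5*Q (x(Q, t) = (-2*t + 5*Q) - 1 = -1 - 2*t + 5*Q)
Z(w) = 5 + 2*w
(v(-6)*Z(-3))*x(-5, p(-4)) = (-3*(5 + 2*(-3)))*(-1 - 2*(-4) + 5*(-5)) = (-3*(5 - 6))*(-1 + 8 - 25) = -3*(-1)*(-18) = 3*(-18) = -54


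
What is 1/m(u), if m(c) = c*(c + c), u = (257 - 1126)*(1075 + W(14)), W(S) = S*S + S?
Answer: 1/2493881444450 ≈ 4.0098e-13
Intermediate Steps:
W(S) = S + S² (W(S) = S² + S = S + S²)
u = -1116665 (u = (257 - 1126)*(1075 + 14*(1 + 14)) = -869*(1075 + 14*15) = -869*(1075 + 210) = -869*1285 = -1116665)
m(c) = 2*c² (m(c) = c*(2*c) = 2*c²)
1/m(u) = 1/(2*(-1116665)²) = 1/(2*1246940722225) = 1/2493881444450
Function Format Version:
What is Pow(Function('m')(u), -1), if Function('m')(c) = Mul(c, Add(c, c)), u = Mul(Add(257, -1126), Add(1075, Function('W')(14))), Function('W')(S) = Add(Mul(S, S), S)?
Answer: Rational(1, 2493881444450) ≈ 4.0098e-13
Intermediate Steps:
Function('W')(S) = Add(S, Pow(S, 2)) (Function('W')(S) = Add(Pow(S, 2), S) = Add(S, Pow(S, 2)))
u = -1116665 (u = Mul(Add(257, -1126), Add(1075, Mul(14, Add(1, 14)))) = Mul(-869, Add(1075, Mul(14, 15))) = Mul(-869, Add(1075, 210)) = Mul(-869, 1285) = -1116665)
Function('m')(c) = Mul(2, Pow(c, 2)) (Function('m')(c) = Mul(c, Mul(2, c)) = Mul(2, Pow(c, 2)))
Pow(Function('m')(u), -1) = Pow(Mul(2, Pow(-1116665, 2)), -1) = Pow(Mul(2, 1246940722225), -1) = Pow(2493881444450, -1) = Rational(1, 2493881444450)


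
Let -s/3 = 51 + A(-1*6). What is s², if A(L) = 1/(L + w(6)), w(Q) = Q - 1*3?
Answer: 23104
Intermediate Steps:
w(Q) = -3 + Q (w(Q) = Q - 3 = -3 + Q)
A(L) = 1/(3 + L) (A(L) = 1/(L + (-3 + 6)) = 1/(L + 3) = 1/(3 + L))
s = -152 (s = -3*(51 + 1/(3 - 1*6)) = -3*(51 + 1/(3 - 6)) = -3*(51 + 1/(-3)) = -3*(51 - ⅓) = -3*152/3 = -152)
s² = (-152)² = 23104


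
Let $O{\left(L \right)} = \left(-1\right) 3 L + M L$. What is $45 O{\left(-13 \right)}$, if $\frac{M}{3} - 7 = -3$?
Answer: $-5265$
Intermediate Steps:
$M = 12$ ($M = 21 + 3 \left(-3\right) = 21 - 9 = 12$)
$O{\left(L \right)} = 9 L$ ($O{\left(L \right)} = \left(-1\right) 3 L + 12 L = - 3 L + 12 L = 9 L$)
$45 O{\left(-13 \right)} = 45 \cdot 9 \left(-13\right) = 45 \left(-117\right) = -5265$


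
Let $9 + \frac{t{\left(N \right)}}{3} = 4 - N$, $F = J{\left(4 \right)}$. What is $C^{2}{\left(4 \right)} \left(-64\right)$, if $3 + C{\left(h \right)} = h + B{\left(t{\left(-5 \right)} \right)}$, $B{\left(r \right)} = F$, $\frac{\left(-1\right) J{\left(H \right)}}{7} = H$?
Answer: $-46656$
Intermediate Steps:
$J{\left(H \right)} = - 7 H$
$F = -28$ ($F = \left(-7\right) 4 = -28$)
$t{\left(N \right)} = -15 - 3 N$ ($t{\left(N \right)} = -27 + 3 \left(4 - N\right) = -27 - \left(-12 + 3 N\right) = -15 - 3 N$)
$B{\left(r \right)} = -28$
$C{\left(h \right)} = -31 + h$ ($C{\left(h \right)} = -3 + \left(h - 28\right) = -3 + \left(-28 + h\right) = -31 + h$)
$C^{2}{\left(4 \right)} \left(-64\right) = \left(-31 + 4\right)^{2} \left(-64\right) = \left(-27\right)^{2} \left(-64\right) = 729 \left(-64\right) = -46656$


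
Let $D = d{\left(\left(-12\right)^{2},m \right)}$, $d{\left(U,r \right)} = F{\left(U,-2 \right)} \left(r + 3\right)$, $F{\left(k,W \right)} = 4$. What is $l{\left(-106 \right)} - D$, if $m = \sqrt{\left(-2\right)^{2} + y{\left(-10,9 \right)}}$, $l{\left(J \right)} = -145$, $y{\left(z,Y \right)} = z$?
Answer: $-157 - 4 i \sqrt{6} \approx -157.0 - 9.798 i$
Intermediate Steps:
$m = i \sqrt{6}$ ($m = \sqrt{\left(-2\right)^{2} - 10} = \sqrt{4 - 10} = \sqrt{-6} = i \sqrt{6} \approx 2.4495 i$)
$d{\left(U,r \right)} = 12 + 4 r$ ($d{\left(U,r \right)} = 4 \left(r + 3\right) = 4 \left(3 + r\right) = 12 + 4 r$)
$D = 12 + 4 i \sqrt{6} \approx 12.0 + 9.798 i$
$l{\left(-106 \right)} - D = -145 - \left(12 + 4 i \sqrt{6}\right) = -157 - 4 i \sqrt{6}$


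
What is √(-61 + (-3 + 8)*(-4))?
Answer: 9*I ≈ 9.0*I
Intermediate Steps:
√(-61 + (-3 + 8)*(-4)) = √(-61 + 5*(-4)) = √(-61 - 20) = √(-81) = 9*I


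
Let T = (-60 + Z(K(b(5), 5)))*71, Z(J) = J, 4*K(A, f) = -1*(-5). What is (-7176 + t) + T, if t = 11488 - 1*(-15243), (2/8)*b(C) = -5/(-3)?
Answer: 61535/4 ≈ 15384.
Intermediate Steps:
b(C) = 20/3 (b(C) = 4*(-5/(-3)) = 4*(-5*(-⅓)) = 4*(5/3) = 20/3)
t = 26731 (t = 11488 + 15243 = 26731)
K(A, f) = 5/4 (K(A, f) = (-1*(-5))/4 = (¼)*5 = 5/4)
T = -16685/4 (T = (-60 + 5/4)*71 = -235/4*71 = -16685/4 ≈ -4171.3)
(-7176 + t) + T = (-7176 + 26731) - 16685/4 = 19555 - 16685/4 = 61535/4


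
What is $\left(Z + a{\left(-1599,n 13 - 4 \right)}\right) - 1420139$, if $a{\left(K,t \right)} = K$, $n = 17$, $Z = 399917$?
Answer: $-1021821$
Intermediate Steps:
$\left(Z + a{\left(-1599,n 13 - 4 \right)}\right) - 1420139 = \left(399917 - 1599\right) - 1420139 = 398318 - 1420139 = -1021821$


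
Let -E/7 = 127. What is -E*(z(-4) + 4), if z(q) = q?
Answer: 0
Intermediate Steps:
E = -889 (E = -7*127 = -889)
-E*(z(-4) + 4) = -(-889)*(-4 + 4) = -(-889)*0 = -1*0 = 0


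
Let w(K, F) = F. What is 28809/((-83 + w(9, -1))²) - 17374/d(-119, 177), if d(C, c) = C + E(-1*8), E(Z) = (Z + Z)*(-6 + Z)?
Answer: -1897873/11760 ≈ -161.38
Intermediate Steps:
E(Z) = 2*Z*(-6 + Z) (E(Z) = (2*Z)*(-6 + Z) = 2*Z*(-6 + Z))
d(C, c) = 224 + C (d(C, c) = C + 2*(-1*8)*(-6 - 1*8) = C + 2*(-8)*(-6 - 8) = C + 2*(-8)*(-14) = C + 224 = 224 + C)
28809/((-83 + w(9, -1))²) - 17374/d(-119, 177) = 28809/((-83 - 1)²) - 17374/(224 - 119) = 28809/((-84)²) - 17374/105 = 28809/7056 - 17374*1/105 = 28809*(1/7056) - 2482/15 = 3201/784 - 2482/15 = -1897873/11760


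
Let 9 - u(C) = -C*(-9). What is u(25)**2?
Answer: 46656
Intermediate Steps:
u(C) = 9 - 9*C (u(C) = 9 - (-1)*C*(-9) = 9 - (-1)*(-9*C) = 9 - 9*C)
u(25)**2 = (9 - 9*25)**2 = (9 - 225)**2 = (-216)**2 = 46656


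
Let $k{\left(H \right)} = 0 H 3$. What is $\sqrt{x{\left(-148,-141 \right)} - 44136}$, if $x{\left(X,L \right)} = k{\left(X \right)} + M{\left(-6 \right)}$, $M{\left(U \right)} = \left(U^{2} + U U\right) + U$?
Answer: $i \sqrt{44070} \approx 209.93 i$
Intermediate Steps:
$k{\left(H \right)} = 0$ ($k{\left(H \right)} = 0 \cdot 3 = 0$)
$M{\left(U \right)} = U + 2 U^{2}$ ($M{\left(U \right)} = \left(U^{2} + U^{2}\right) + U = 2 U^{2} + U = U + 2 U^{2}$)
$x{\left(X,L \right)} = 66$ ($x{\left(X,L \right)} = 0 - 6 \left(1 + 2 \left(-6\right)\right) = 0 - 6 \left(1 - 12\right) = 0 - -66 = 0 + 66 = 66$)
$\sqrt{x{\left(-148,-141 \right)} - 44136} = \sqrt{66 - 44136} = \sqrt{-44070} = i \sqrt{44070}$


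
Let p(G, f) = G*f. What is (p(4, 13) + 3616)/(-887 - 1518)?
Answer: -3668/2405 ≈ -1.5252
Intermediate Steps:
(p(4, 13) + 3616)/(-887 - 1518) = (4*13 + 3616)/(-887 - 1518) = (52 + 3616)/(-2405) = 3668*(-1/2405) = -3668/2405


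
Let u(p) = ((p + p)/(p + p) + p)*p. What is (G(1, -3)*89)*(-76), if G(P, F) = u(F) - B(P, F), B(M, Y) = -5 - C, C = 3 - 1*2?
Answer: -81168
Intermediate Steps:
C = 1 (C = 3 - 2 = 1)
B(M, Y) = -6 (B(M, Y) = -5 - 1*1 = -5 - 1 = -6)
u(p) = p*(1 + p) (u(p) = ((2*p)/((2*p)) + p)*p = ((2*p)*(1/(2*p)) + p)*p = (1 + p)*p = p*(1 + p))
G(P, F) = 6 + F*(1 + F) (G(P, F) = F*(1 + F) - 1*(-6) = F*(1 + F) + 6 = 6 + F*(1 + F))
(G(1, -3)*89)*(-76) = ((6 - 3*(1 - 3))*89)*(-76) = ((6 - 3*(-2))*89)*(-76) = ((6 + 6)*89)*(-76) = (12*89)*(-76) = 1068*(-76) = -81168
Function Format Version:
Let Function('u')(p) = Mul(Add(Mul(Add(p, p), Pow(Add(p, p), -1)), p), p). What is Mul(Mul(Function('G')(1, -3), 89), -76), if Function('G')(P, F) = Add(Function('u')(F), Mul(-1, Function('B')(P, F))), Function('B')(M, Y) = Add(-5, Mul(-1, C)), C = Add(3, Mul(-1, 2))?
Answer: -81168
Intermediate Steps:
C = 1 (C = Add(3, -2) = 1)
Function('B')(M, Y) = -6 (Function('B')(M, Y) = Add(-5, Mul(-1, 1)) = Add(-5, -1) = -6)
Function('u')(p) = Mul(p, Add(1, p)) (Function('u')(p) = Mul(Add(Mul(Mul(2, p), Pow(Mul(2, p), -1)), p), p) = Mul(Add(Mul(Mul(2, p), Mul(Rational(1, 2), Pow(p, -1))), p), p) = Mul(Add(1, p), p) = Mul(p, Add(1, p)))
Function('G')(P, F) = Add(6, Mul(F, Add(1, F))) (Function('G')(P, F) = Add(Mul(F, Add(1, F)), Mul(-1, -6)) = Add(Mul(F, Add(1, F)), 6) = Add(6, Mul(F, Add(1, F))))
Mul(Mul(Function('G')(1, -3), 89), -76) = Mul(Mul(Add(6, Mul(-3, Add(1, -3))), 89), -76) = Mul(Mul(Add(6, Mul(-3, -2)), 89), -76) = Mul(Mul(Add(6, 6), 89), -76) = Mul(Mul(12, 89), -76) = Mul(1068, -76) = -81168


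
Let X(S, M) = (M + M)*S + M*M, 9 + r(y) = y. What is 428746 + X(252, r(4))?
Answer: 426251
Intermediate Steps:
r(y) = -9 + y
X(S, M) = M**2 + 2*M*S (X(S, M) = (2*M)*S + M**2 = 2*M*S + M**2 = M**2 + 2*M*S)
428746 + X(252, r(4)) = 428746 + (-9 + 4)*((-9 + 4) + 2*252) = 428746 - 5*(-5 + 504) = 428746 - 5*499 = 428746 - 2495 = 426251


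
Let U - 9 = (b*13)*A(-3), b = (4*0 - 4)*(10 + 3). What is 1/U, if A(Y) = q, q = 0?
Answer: 1/9 ≈ 0.11111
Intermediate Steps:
b = -52 (b = (0 - 4)*13 = -4*13 = -52)
A(Y) = 0
U = 9 (U = 9 - 52*13*0 = 9 - 676*0 = 9 + 0 = 9)
1/U = 1/9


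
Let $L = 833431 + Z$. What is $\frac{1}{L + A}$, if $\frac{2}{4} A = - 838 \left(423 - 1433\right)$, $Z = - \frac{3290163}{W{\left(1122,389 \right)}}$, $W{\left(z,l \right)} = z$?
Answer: $\frac{22}{55511689} \approx 3.9631 \cdot 10^{-7}$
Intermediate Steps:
$Z = - \frac{64513}{22}$ ($Z = - \frac{3290163}{1122} = \left(-3290163\right) \frac{1}{1122} = - \frac{64513}{22} \approx -2932.4$)
$A = 1692760$ ($A = 2 \left(- 838 \left(423 - 1433\right)\right) = 2 \left(\left(-838\right) \left(-1010\right)\right) = 2 \cdot 846380 = 1692760$)
$L = \frac{18270969}{22}$ ($L = 833431 - \frac{64513}{22} = \frac{18270969}{22} \approx 8.305 \cdot 10^{5}$)
$\frac{1}{L + A} = \frac{1}{\frac{18270969}{22} + 1692760} = \frac{1}{\frac{55511689}{22}} = \frac{22}{55511689}$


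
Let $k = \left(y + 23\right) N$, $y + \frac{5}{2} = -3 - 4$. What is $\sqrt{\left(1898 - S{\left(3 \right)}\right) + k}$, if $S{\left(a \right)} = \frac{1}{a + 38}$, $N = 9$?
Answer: $\frac{17 \sqrt{46986}}{82} \approx 44.939$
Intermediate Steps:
$y = - \frac{19}{2}$ ($y = - \frac{5}{2} - 7 = - \frac{19}{2} \approx -9.5$)
$S{\left(a \right)} = \frac{1}{38 + a}$
$k = \frac{243}{2}$ ($k = \left(- \frac{19}{2} + 23\right) 9 = \frac{27}{2} \cdot 9 = \frac{243}{2} \approx 121.5$)
$\sqrt{\left(1898 - S{\left(3 \right)}\right) + k} = \sqrt{\left(1898 - \frac{1}{38 + 3}\right) + \frac{243}{2}} = \sqrt{\left(1898 - \frac{1}{41}\right) + \frac{243}{2}} = \sqrt{\frac{77817}{41} + \frac{243}{2}} = \sqrt{\frac{165597}{82}} = \frac{17 \sqrt{46986}}{82}$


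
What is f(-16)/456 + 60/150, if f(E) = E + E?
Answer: 94/285 ≈ 0.32982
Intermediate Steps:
f(E) = 2*E
f(-16)/456 + 60/150 = (2*(-16))/456 + 60/150 = -32*1/456 + 60*(1/150) = -4/57 + ⅖ = 94/285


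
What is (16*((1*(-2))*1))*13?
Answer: -416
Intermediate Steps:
(16*((1*(-2))*1))*13 = (16*(-2*1))*13 = (16*(-2))*13 = -32*13 = -416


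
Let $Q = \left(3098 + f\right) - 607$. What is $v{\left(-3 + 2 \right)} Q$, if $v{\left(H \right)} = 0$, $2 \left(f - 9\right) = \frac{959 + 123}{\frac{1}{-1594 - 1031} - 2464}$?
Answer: $0$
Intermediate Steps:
$f = \frac{56791884}{6468001}$ ($f = 9 + \frac{\left(959 + 123\right) \frac{1}{\frac{1}{-1594 - 1031} - 2464}}{2} = 9 + \frac{1082 \frac{1}{\frac{1}{-2625} - 2464}}{2} = 9 + \frac{1082 \frac{1}{- \frac{1}{2625} - 2464}}{2} = 9 + \frac{1082 \frac{1}{- \frac{6468001}{2625}}}{2} = 9 + \frac{1082 \left(- \frac{2625}{6468001}\right)}{2} = 9 + \frac{1}{2} \left(- \frac{2840250}{6468001}\right) = 9 - \frac{1420125}{6468001} = \frac{56791884}{6468001} \approx 8.7804$)
$Q = \frac{16168582375}{6468001}$ ($Q = \left(3098 + \frac{56791884}{6468001}\right) - 607 = \frac{20094658982}{6468001} - 607 = \frac{16168582375}{6468001} \approx 2499.8$)
$v{\left(-3 + 2 \right)} Q = 0 \cdot \frac{16168582375}{6468001} = 0$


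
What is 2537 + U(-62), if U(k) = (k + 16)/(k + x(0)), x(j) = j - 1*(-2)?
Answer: 76133/30 ≈ 2537.8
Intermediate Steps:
x(j) = 2 + j (x(j) = j + 2 = 2 + j)
U(k) = (16 + k)/(2 + k) (U(k) = (k + 16)/(k + (2 + 0)) = (16 + k)/(k + 2) = (16 + k)/(2 + k))
2537 + U(-62) = 2537 + (16 - 62)/(2 - 62) = 2537 - 46/(-60) = 2537 - 1/60*(-46) = 2537 + 23/30 = 76133/30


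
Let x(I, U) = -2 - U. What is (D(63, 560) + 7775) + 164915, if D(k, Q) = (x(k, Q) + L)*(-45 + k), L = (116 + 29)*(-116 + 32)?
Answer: -56666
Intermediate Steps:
L = -12180 (L = 145*(-84) = -12180)
D(k, Q) = (-12182 - Q)*(-45 + k) (D(k, Q) = ((-2 - Q) - 12180)*(-45 + k) = (-12182 - Q)*(-45 + k))
(D(63, 560) + 7775) + 164915 = ((548190 - 12182*63 + 45*560 - 1*560*63) + 7775) + 164915 = ((548190 - 767466 + 25200 - 35280) + 7775) + 164915 = (-229356 + 7775) + 164915 = -221581 + 164915 = -56666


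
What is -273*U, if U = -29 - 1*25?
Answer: 14742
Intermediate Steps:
U = -54 (U = -29 - 25 = -54)
-273*U = -273*(-54) = 14742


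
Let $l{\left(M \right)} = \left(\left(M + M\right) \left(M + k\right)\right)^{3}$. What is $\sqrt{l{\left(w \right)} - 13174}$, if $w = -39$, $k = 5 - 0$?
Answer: $\sqrt{18651778634} \approx 1.3657 \cdot 10^{5}$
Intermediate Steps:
$k = 5$ ($k = 5 + 0 = 5$)
$l{\left(M \right)} = 8 M^{3} \left(5 + M\right)^{3}$ ($l{\left(M \right)} = \left(\left(M + M\right) \left(M + 5\right)\right)^{3} = \left(2 M \left(5 + M\right)\right)^{3} = 8 M^{3} \left(5 + M\right)^{3}$)
$\sqrt{l{\left(w \right)} - 13174} = \sqrt{8 \left(-39\right)^{3} \left(5 - 39\right)^{3} - 13174} = \sqrt{8 \left(-59319\right) \left(-34\right)^{3} - 13174} = \sqrt{8 \left(-59319\right) \left(-39304\right) - 13174} = \sqrt{18651791808 - 13174} = \sqrt{18651778634}$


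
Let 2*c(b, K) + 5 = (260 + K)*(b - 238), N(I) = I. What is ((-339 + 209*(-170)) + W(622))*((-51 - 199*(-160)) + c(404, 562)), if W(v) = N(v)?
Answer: -7050281175/2 ≈ -3.5251e+9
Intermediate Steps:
W(v) = v
c(b, K) = -5/2 + (-238 + b)*(260 + K)/2 (c(b, K) = -5/2 + ((260 + K)*(b - 238))/2 = -5/2 + ((260 + K)*(-238 + b))/2 = -5/2 + ((-238 + b)*(260 + K))/2 = -5/2 + (-238 + b)*(260 + K)/2)
((-339 + 209*(-170)) + W(622))*((-51 - 199*(-160)) + c(404, 562)) = ((-339 + 209*(-170)) + 622)*((-51 - 199*(-160)) + (-61885/2 - 119*562 + 130*404 + (1/2)*562*404)) = ((-339 - 35530) + 622)*((-51 + 31840) + (-61885/2 - 66878 + 52520 + 113524)) = (-35869 + 622)*(31789 + 136447/2) = -35247*200025/2 = -7050281175/2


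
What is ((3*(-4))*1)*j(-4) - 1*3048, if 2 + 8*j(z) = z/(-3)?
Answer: -3047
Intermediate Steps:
j(z) = -¼ - z/24 (j(z) = -¼ + (z/(-3))/8 = -¼ + (z*(-⅓))/8 = -¼ + (-z/3)/8 = -¼ - z/24)
((3*(-4))*1)*j(-4) - 1*3048 = ((3*(-4))*1)*(-¼ - 1/24*(-4)) - 1*3048 = (-12*1)*(-¼ + ⅙) - 3048 = -12*(-1/12) - 3048 = 1 - 3048 = -3047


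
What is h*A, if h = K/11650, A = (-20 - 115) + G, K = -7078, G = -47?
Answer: 644098/5825 ≈ 110.57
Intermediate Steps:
A = -182 (A = (-20 - 115) - 47 = -135 - 47 = -182)
h = -3539/5825 (h = -7078/11650 = -7078*1/11650 = -3539/5825 ≈ -0.60755)
h*A = -3539/5825*(-182) = 644098/5825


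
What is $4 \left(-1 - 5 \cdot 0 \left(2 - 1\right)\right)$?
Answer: $-4$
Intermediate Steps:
$4 \left(-1 - 5 \cdot 0 \left(2 - 1\right)\right) = 4 \left(-1 - 5 \cdot 0 \cdot 1\right) = 4 \left(-1 - 0\right) = 4 \left(-1 + 0\right) = 4 \left(-1\right) = -4$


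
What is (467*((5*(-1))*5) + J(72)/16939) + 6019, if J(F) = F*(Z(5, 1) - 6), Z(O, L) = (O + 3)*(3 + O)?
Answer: -95802808/16939 ≈ -5655.8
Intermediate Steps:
Z(O, L) = (3 + O)**2 (Z(O, L) = (3 + O)*(3 + O) = (3 + O)**2)
J(F) = 58*F (J(F) = F*((3 + 5)**2 - 6) = F*(8**2 - 6) = F*(64 - 6) = F*58 = 58*F)
(467*((5*(-1))*5) + J(72)/16939) + 6019 = (467*((5*(-1))*5) + (58*72)/16939) + 6019 = (467*(-5*5) + 4176*(1/16939)) + 6019 = (467*(-25) + 4176/16939) + 6019 = (-11675 + 4176/16939) + 6019 = -197758649/16939 + 6019 = -95802808/16939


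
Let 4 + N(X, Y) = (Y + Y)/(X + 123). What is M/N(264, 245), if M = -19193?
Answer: 7427691/1058 ≈ 7020.5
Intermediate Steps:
N(X, Y) = -4 + 2*Y/(123 + X) (N(X, Y) = -4 + (Y + Y)/(X + 123) = -4 + (2*Y)/(123 + X) = -4 + 2*Y/(123 + X))
M/N(264, 245) = -19193*(123 + 264)/(2*(-246 + 245 - 2*264)) = -19193*387/(2*(-246 + 245 - 528)) = -19193/(2*(1/387)*(-529)) = -19193/(-1058/387) = -19193*(-387/1058) = 7427691/1058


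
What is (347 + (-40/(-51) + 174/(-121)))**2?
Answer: 4568064113809/38081241 ≈ 1.1996e+5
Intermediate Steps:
(347 + (-40/(-51) + 174/(-121)))**2 = (347 + (-40*(-1/51) + 174*(-1/121)))**2 = (347 + (40/51 - 174/121))**2 = (347 - 4034/6171)**2 = (2137303/6171)**2 = 4568064113809/38081241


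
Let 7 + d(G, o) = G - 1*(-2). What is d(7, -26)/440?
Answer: 1/220 ≈ 0.0045455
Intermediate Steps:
d(G, o) = -5 + G (d(G, o) = -7 + (G - 1*(-2)) = -7 + (G + 2) = -7 + (2 + G) = -5 + G)
d(7, -26)/440 = (-5 + 7)/440 = 2*(1/440) = 1/220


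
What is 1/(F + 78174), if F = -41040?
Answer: 1/37134 ≈ 2.6929e-5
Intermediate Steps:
1/(F + 78174) = 1/(-41040 + 78174) = 1/37134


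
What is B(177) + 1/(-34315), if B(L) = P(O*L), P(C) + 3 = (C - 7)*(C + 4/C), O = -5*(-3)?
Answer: 25620705667034/3644253 ≈ 7.0304e+6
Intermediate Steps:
O = 15
P(C) = -3 + (-7 + C)*(C + 4/C) (P(C) = -3 + (C - 7)*(C + 4/C) = -3 + (-7 + C)*(C + 4/C))
B(L) = 1 - 105*L + 225*L**2 - 28/(15*L) (B(L) = 1 + (15*L)**2 - 28*1/(15*L) - 105*L = 1 + 225*L**2 - 28/(15*L) - 105*L = 1 - 105*L + 225*L**2 - 28/(15*L))
B(177) + 1/(-34315) = (1 - 105*177 + 225*177**2 - 28/15/177) + 1/(-34315) = (1 - 18585 + 225*31329 - 28/15*1/177) - 1/34315 = (1 - 18585 + 7049025 - 28/2655) - 1/34315 = 18665820827/2655 - 1/34315 = 25620705667034/3644253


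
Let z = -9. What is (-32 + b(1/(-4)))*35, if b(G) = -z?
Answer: -805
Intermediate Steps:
b(G) = 9 (b(G) = -1*(-9) = 9)
(-32 + b(1/(-4)))*35 = (-32 + 9)*35 = -23*35 = -805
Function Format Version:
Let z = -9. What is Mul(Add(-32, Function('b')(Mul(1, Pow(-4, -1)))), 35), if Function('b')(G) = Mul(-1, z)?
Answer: -805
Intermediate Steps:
Function('b')(G) = 9 (Function('b')(G) = Mul(-1, -9) = 9)
Mul(Add(-32, Function('b')(Mul(1, Pow(-4, -1)))), 35) = Mul(Add(-32, 9), 35) = Mul(-23, 35) = -805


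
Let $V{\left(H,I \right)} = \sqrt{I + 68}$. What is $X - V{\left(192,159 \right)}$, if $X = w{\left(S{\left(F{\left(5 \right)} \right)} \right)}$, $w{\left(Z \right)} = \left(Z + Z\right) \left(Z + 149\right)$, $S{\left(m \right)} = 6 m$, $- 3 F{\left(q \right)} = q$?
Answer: $-2780 - \sqrt{227} \approx -2795.1$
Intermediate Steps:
$F{\left(q \right)} = - \frac{q}{3}$
$V{\left(H,I \right)} = \sqrt{68 + I}$
$w{\left(Z \right)} = 2 Z \left(149 + Z\right)$
$X = -2780$ ($X = 2 \cdot 6 \left(\left(- \frac{1}{3}\right) 5\right) \left(149 + 6 \left(\left(- \frac{1}{3}\right) 5\right)\right) = 2 \cdot 6 \left(- \frac{5}{3}\right) \left(149 + 6 \left(- \frac{5}{3}\right)\right) = 2 \left(-10\right) \left(149 - 10\right) = 2 \left(-10\right) 139 = -2780$)
$X - V{\left(192,159 \right)} = -2780 - \sqrt{68 + 159} = -2780 - \sqrt{227}$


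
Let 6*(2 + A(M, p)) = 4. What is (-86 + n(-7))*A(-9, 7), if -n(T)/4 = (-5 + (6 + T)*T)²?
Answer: 136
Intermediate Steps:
A(M, p) = -4/3 (A(M, p) = -2 + (⅙)*4 = -2 + ⅔ = -4/3)
n(T) = -4*(-5 + T*(6 + T))² (n(T) = -4*(-5 + (6 + T)*T)² = -4*(-5 + T*(6 + T))²)
(-86 + n(-7))*A(-9, 7) = (-86 - 4*(-5 + (-7)² + 6*(-7))²)*(-4/3) = (-86 - 4*(-5 + 49 - 42)²)*(-4/3) = (-86 - 4*2²)*(-4/3) = (-86 - 4*4)*(-4/3) = (-86 - 16)*(-4/3) = -102*(-4/3) = 136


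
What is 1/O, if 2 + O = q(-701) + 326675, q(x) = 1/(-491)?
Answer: 491/160396442 ≈ 3.0612e-6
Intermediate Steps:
q(x) = -1/491
O = 160396442/491 (O = -2 + (-1/491 + 326675) = -2 + 160397424/491 = 160396442/491 ≈ 3.2667e+5)
1/O = 1/(160396442/491) = 491/160396442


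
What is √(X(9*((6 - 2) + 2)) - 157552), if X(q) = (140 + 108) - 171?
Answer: 5*I*√6299 ≈ 396.83*I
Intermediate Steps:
X(q) = 77 (X(q) = 248 - 171 = 77)
√(X(9*((6 - 2) + 2)) - 157552) = √(77 - 157552) = √(-157475) = 5*I*√6299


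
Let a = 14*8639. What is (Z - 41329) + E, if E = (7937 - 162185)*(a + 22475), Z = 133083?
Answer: -22122310654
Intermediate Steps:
a = 120946
E = -22122402408 (E = (7937 - 162185)*(120946 + 22475) = -154248*143421 = -22122402408)
(Z - 41329) + E = (133083 - 41329) - 22122402408 = 91754 - 22122402408 = -22122310654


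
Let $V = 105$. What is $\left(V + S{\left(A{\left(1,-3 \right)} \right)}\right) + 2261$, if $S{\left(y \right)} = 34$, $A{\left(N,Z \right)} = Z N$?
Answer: $2400$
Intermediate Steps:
$A{\left(N,Z \right)} = N Z$
$\left(V + S{\left(A{\left(1,-3 \right)} \right)}\right) + 2261 = \left(105 + 34\right) + 2261 = 139 + 2261 = 2400$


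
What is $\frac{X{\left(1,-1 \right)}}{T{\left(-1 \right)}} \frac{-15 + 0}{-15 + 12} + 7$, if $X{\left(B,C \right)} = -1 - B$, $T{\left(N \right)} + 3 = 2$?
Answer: $17$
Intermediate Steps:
$T{\left(N \right)} = -1$ ($T{\left(N \right)} = -3 + 2 = -1$)
$\frac{X{\left(1,-1 \right)}}{T{\left(-1 \right)}} \frac{-15 + 0}{-15 + 12} + 7 = \frac{-1 - 1}{-1} \frac{-15 + 0}{-15 + 12} + 7 = \left(-1 - 1\right) \left(-1\right) \left(- \frac{15}{-3}\right) + 7 = \left(-2\right) \left(-1\right) \left(\left(-15\right) \left(- \frac{1}{3}\right)\right) + 7 = 2 \cdot 5 + 7 = 10 + 7 = 17$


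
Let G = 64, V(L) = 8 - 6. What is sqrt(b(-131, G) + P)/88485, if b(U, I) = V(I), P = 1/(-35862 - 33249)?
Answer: sqrt(1061399059)/2038428945 ≈ 1.5982e-5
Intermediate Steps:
P = -1/69111 (P = 1/(-69111) = -1/69111 ≈ -1.4469e-5)
V(L) = 2
b(U, I) = 2
sqrt(b(-131, G) + P)/88485 = sqrt(2 - 1/69111)/88485 = sqrt(138221/69111)*(1/88485) = (sqrt(1061399059)/23037)*(1/88485) = sqrt(1061399059)/2038428945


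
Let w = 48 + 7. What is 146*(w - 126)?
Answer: -10366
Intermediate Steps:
w = 55
146*(w - 126) = 146*(55 - 126) = 146*(-71) = -10366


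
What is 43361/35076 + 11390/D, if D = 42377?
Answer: 2237024737/1486415652 ≈ 1.5050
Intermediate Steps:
43361/35076 + 11390/D = 43361/35076 + 11390/42377 = 2237024737/1486415652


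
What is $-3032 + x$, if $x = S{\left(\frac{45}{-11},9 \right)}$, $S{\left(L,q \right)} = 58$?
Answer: $-2974$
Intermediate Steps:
$x = 58$
$-3032 + x = -3032 + 58 = -2974$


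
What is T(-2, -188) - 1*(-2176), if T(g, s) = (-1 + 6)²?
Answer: 2201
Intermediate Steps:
T(g, s) = 25 (T(g, s) = 5² = 25)
T(-2, -188) - 1*(-2176) = 25 - 1*(-2176) = 25 + 2176 = 2201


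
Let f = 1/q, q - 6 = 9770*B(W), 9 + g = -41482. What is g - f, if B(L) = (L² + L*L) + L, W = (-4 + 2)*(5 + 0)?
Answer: -77019992247/1856306 ≈ -41491.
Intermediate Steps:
g = -41491 (g = -9 - 41482 = -41491)
W = -10 (W = -2*5 = -10)
B(L) = L + 2*L² (B(L) = (L² + L²) + L = 2*L² + L = L + 2*L²)
q = 1856306 (q = 6 + 9770*(-10*(1 + 2*(-10))) = 6 + 9770*(-10*(1 - 20)) = 6 + 9770*(-10*(-19)) = 6 + 9770*190 = 6 + 1856300 = 1856306)
f = 1/1856306 ≈ 5.3870e-7
g - f = -41491 - 1*1/1856306 = -41491 - 1/1856306 = -77019992247/1856306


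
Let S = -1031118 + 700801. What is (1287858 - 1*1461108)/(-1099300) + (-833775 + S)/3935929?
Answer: -11955732727/86535334994 ≈ -0.13816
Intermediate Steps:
S = -330317
(1287858 - 1*1461108)/(-1099300) + (-833775 + S)/3935929 = (1287858 - 1*1461108)/(-1099300) + (-833775 - 330317)/3935929 = (1287858 - 1461108)*(-1/1099300) - 1164092*1/3935929 = -173250*(-1/1099300) - 1164092/3935929 = 3465/21986 - 1164092/3935929 = -11955732727/86535334994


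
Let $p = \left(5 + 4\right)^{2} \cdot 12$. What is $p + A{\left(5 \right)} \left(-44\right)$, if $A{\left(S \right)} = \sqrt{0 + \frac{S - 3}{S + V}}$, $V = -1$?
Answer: $972 - 22 \sqrt{2} \approx 940.89$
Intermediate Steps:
$A{\left(S \right)} = \sqrt{\frac{-3 + S}{-1 + S}}$ ($A{\left(S \right)} = \sqrt{0 + \frac{S - 3}{S - 1}} = \sqrt{0 + \frac{-3 + S}{-1 + S}} = \sqrt{\frac{-3 + S}{-1 + S}}$)
$p = 972$ ($p = 9^{2} \cdot 12 = 81 \cdot 12 = 972$)
$p + A{\left(5 \right)} \left(-44\right) = 972 + \sqrt{\frac{-3 + 5}{-1 + 5}} \left(-44\right) = 972 + \sqrt{\frac{1}{4} \cdot 2} \left(-44\right) = 972 + \sqrt{\frac{1}{2}} \left(-44\right) = 972 + \frac{\sqrt{2}}{2} \left(-44\right) = 972 - 22 \sqrt{2}$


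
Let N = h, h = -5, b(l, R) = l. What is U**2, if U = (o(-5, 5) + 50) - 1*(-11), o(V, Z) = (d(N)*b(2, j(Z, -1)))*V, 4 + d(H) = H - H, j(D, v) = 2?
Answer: 10201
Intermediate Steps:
N = -5
d(H) = -4 (d(H) = -4 + (H - H) = -4 + 0 = -4)
o(V, Z) = -8*V (o(V, Z) = (-4*2)*V = -8*V)
U = 101 (U = (-8*(-5) + 50) - 1*(-11) = (40 + 50) + 11 = 90 + 11 = 101)
U**2 = 101**2 = 10201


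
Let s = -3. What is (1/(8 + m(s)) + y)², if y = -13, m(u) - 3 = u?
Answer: 10609/64 ≈ 165.77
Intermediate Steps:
m(u) = 3 + u
(1/(8 + m(s)) + y)² = (1/(8 + (3 - 3)) - 13)² = (1/(8 + 0) - 13)² = (1/8 - 13)² = (⅛ - 13)² = (-103/8)² = 10609/64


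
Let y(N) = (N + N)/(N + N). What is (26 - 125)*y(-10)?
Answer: -99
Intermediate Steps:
y(N) = 1 (y(N) = (2*N)/((2*N)) = (2*N)*(1/(2*N)) = 1)
(26 - 125)*y(-10) = (26 - 125)*1 = -99*1 = -99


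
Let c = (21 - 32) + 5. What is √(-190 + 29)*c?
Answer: -6*I*√161 ≈ -76.131*I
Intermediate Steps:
c = -6 (c = -11 + 5 = -6)
√(-190 + 29)*c = √(-190 + 29)*(-6) = √(-161)*(-6) = (I*√161)*(-6) = -6*I*√161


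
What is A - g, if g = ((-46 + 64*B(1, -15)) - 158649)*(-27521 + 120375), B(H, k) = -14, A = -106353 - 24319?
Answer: 14818532042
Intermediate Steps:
A = -130672
g = -14818662714 (g = ((-46 + 64*(-14)) - 158649)*(-27521 + 120375) = ((-46 - 896) - 158649)*92854 = (-942 - 158649)*92854 = -159591*92854 = -14818662714)
A - g = -130672 - 1*(-14818662714) = -130672 + 14818662714 = 14818532042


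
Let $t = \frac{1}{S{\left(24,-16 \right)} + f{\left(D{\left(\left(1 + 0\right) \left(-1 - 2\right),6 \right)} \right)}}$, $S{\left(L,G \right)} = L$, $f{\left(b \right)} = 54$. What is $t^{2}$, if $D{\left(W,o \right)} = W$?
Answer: $\frac{1}{6084} \approx 0.00016437$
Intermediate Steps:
$t = \frac{1}{78}$ ($t = \frac{1}{24 + 54} = \frac{1}{78} \approx 0.012821$)
$t^{2} = \left(\frac{1}{78}\right)^{2} = \frac{1}{6084}$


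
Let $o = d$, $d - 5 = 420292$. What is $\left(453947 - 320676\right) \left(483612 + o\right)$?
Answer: $120464856339$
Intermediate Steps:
$d = 420297$ ($d = 5 + 420292 = 420297$)
$o = 420297$
$\left(453947 - 320676\right) \left(483612 + o\right) = \left(453947 - 320676\right) \left(483612 + 420297\right) = 133271 \cdot 903909 = 120464856339$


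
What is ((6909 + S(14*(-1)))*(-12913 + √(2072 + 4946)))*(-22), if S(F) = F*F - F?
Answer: 2022408234 - 1722798*√58 ≈ 2.0093e+9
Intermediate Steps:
S(F) = F² - F
((6909 + S(14*(-1)))*(-12913 + √(2072 + 4946)))*(-22) = ((6909 + (14*(-1))*(-1 + 14*(-1)))*(-12913 + √(2072 + 4946)))*(-22) = ((6909 - 14*(-1 - 14))*(-12913 + √7018))*(-22) = ((6909 - 14*(-15))*(-12913 + 11*√58))*(-22) = ((6909 + 210)*(-12913 + 11*√58))*(-22) = (7119*(-12913 + 11*√58))*(-22) = (-91927647 + 78309*√58)*(-22) = 2022408234 - 1722798*√58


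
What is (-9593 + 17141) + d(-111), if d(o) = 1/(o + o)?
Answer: 1675655/222 ≈ 7548.0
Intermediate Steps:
d(o) = 1/(2*o)
(-9593 + 17141) + d(-111) = (-9593 + 17141) + (½)/(-111) = 7548 + (½)*(-1/111) = 7548 - 1/222 = 1675655/222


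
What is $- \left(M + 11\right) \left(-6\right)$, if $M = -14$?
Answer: $-18$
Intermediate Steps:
$- \left(M + 11\right) \left(-6\right) = - \left(-14 + 11\right) \left(-6\right) = - \left(-3\right) \left(-6\right) = \left(-1\right) 18 = -18$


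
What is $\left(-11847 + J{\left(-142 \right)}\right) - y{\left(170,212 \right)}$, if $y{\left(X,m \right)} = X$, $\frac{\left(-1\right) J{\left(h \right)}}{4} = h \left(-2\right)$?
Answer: $-13153$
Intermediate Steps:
$J{\left(h \right)} = 8 h$ ($J{\left(h \right)} = - 4 h \left(-2\right) = - 4 \left(- 2 h\right) = 8 h$)
$\left(-11847 + J{\left(-142 \right)}\right) - y{\left(170,212 \right)} = \left(-11847 + 8 \left(-142\right)\right) - 170 = \left(-11847 - 1136\right) - 170 = -12983 - 170 = -13153$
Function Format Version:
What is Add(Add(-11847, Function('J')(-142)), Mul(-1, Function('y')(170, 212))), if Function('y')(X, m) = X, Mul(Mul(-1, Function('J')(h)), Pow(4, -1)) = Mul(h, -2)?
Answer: -13153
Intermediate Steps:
Function('J')(h) = Mul(8, h) (Function('J')(h) = Mul(-4, Mul(h, -2)) = Mul(-4, Mul(-2, h)) = Mul(8, h))
Add(Add(-11847, Function('J')(-142)), Mul(-1, Function('y')(170, 212))) = Add(Add(-11847, Mul(8, -142)), Mul(-1, 170)) = Add(Add(-11847, -1136), -170) = Add(-12983, -170) = -13153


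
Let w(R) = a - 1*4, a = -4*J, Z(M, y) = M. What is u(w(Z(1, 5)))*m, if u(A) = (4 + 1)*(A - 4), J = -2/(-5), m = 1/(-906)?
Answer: 8/151 ≈ 0.052980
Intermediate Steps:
m = -1/906 ≈ -0.0011038
J = ⅖ (J = -2*(-⅕) = ⅖ ≈ 0.40000)
a = -8/5 (a = -4*⅖ = -8/5 ≈ -1.6000)
w(R) = -28/5 (w(R) = -8/5 - 1*4 = -8/5 - 4 = -28/5)
u(A) = -20 + 5*A (u(A) = 5*(-4 + A) = -20 + 5*A)
u(w(Z(1, 5)))*m = (-20 + 5*(-28/5))*(-1/906) = (-20 - 28)*(-1/906) = -48*(-1/906) = 8/151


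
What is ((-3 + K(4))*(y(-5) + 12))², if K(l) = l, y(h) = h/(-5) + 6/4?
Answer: 841/4 ≈ 210.25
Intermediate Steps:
y(h) = 3/2 - h/5 (y(h) = h*(-⅕) + 6*(¼) = -h/5 + 3/2 = 3/2 - h/5)
((-3 + K(4))*(y(-5) + 12))² = ((-3 + 4)*((3/2 - ⅕*(-5)) + 12))² = (1*((3/2 + 1) + 12))² = (1*(5/2 + 12))² = (1*(29/2))² = (29/2)² = 841/4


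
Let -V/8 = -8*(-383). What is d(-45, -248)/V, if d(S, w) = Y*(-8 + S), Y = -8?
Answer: -53/3064 ≈ -0.017298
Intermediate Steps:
d(S, w) = 64 - 8*S (d(S, w) = -8*(-8 + S) = 64 - 8*S)
V = -24512 (V = -(-64)*(-383) = -8*3064 = -24512)
d(-45, -248)/V = (64 - 8*(-45))/(-24512) = (64 + 360)*(-1/24512) = 424*(-1/24512) = -53/3064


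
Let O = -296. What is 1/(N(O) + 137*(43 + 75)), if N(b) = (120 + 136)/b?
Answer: 37/598110 ≈ 6.1861e-5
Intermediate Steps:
N(b) = 256/b
1/(N(O) + 137*(43 + 75)) = 1/(256/(-296) + 137*(43 + 75)) = 1/(256*(-1/296) + 137*118) = 1/(-32/37 + 16166) = 1/(598110/37) = 37/598110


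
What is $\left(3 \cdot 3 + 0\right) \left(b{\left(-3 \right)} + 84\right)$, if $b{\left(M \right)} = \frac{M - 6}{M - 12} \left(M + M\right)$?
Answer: $\frac{3618}{5} \approx 723.6$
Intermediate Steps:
$b{\left(M \right)} = \frac{2 M \left(-6 + M\right)}{-12 + M}$ ($b{\left(M \right)} = \frac{-6 + M}{-12 + M} 2 M = \frac{2 M \left(-6 + M\right)}{-12 + M}$)
$\left(3 \cdot 3 + 0\right) \left(b{\left(-3 \right)} + 84\right) = \left(3 \cdot 3 + 0\right) \left(2 \left(-3\right) \frac{1}{-12 - 3} \left(-6 - 3\right) + 84\right) = \left(9 + 0\right) \left(2 \left(-3\right) \frac{1}{-15} \left(-9\right) + 84\right) = 9 \left(2 \left(-3\right) \left(- \frac{1}{15}\right) \left(-9\right) + 84\right) = 9 \left(- \frac{18}{5} + 84\right) = 9 \cdot \frac{402}{5} = \frac{3618}{5}$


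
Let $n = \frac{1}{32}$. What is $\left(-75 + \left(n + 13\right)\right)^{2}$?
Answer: $\frac{3932289}{1024} \approx 3840.1$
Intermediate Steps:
$n = \frac{1}{32} \approx 0.03125$
$\left(-75 + \left(n + 13\right)\right)^{2} = \left(-75 + \left(\frac{1}{32} + 13\right)\right)^{2} = \left(-75 + \frac{417}{32}\right)^{2} = \left(- \frac{1983}{32}\right)^{2} = \frac{3932289}{1024}$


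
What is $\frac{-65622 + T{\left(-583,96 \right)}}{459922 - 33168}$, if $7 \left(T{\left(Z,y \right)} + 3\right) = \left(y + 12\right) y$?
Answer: $- \frac{449007}{2987278} \approx -0.15031$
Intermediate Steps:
$T{\left(Z,y \right)} = -3 + \frac{y \left(12 + y\right)}{7}$ ($T{\left(Z,y \right)} = -3 + \frac{\left(y + 12\right) y}{7} = -3 + \frac{\left(12 + y\right) y}{7} = -3 + \frac{y \left(12 + y\right)}{7}$)
$\frac{-65622 + T{\left(-583,96 \right)}}{459922 - 33168} = \frac{-65622 + \left(-3 + \frac{96^{2}}{7} + \frac{12}{7} \cdot 96\right)}{459922 - 33168} = \frac{-65622 + \left(-3 + \frac{1}{7} \cdot 9216 + \frac{1152}{7}\right)}{426754} = \left(-65622 + \left(-3 + \frac{9216}{7} + \frac{1152}{7}\right)\right) \frac{1}{426754} = \left(-65622 + \frac{10347}{7}\right) \frac{1}{426754} = \left(- \frac{449007}{7}\right) \frac{1}{426754} = - \frac{449007}{2987278}$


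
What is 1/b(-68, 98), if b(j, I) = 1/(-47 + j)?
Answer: -115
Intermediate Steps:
1/b(-68, 98) = 1/(1/(-47 - 68)) = 1/(1/(-115)) = 1/(-1/115) = -115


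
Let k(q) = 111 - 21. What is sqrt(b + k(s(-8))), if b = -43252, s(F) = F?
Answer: I*sqrt(43162) ≈ 207.75*I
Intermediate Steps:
k(q) = 90
sqrt(b + k(s(-8))) = sqrt(-43252 + 90) = sqrt(-43162) = I*sqrt(43162)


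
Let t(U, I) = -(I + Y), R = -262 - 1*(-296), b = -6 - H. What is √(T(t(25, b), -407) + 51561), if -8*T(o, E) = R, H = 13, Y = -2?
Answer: √206227/2 ≈ 227.06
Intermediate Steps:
b = -19 (b = -6 - 1*13 = -6 - 13 = -19)
R = 34 (R = -262 + 296 = 34)
t(U, I) = 2 - I (t(U, I) = -(I - 2) = -(-2 + I) = 2 - I)
T(o, E) = -17/4 (T(o, E) = -⅛*34 = -17/4)
√(T(t(25, b), -407) + 51561) = √(-17/4 + 51561) = √(206227/4) = √206227/2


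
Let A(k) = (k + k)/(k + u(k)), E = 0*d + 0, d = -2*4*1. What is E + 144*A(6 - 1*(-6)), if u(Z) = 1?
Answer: 3456/13 ≈ 265.85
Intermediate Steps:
d = -8 (d = -8*1 = -8)
E = 0 (E = 0*(-8) + 0 = 0 + 0 = 0)
A(k) = 2*k/(1 + k) (A(k) = (k + k)/(k + 1) = (2*k)/(1 + k) = 2*k/(1 + k))
E + 144*A(6 - 1*(-6)) = 0 + 144*(2*(6 - 1*(-6))/(1 + (6 - 1*(-6)))) = 0 + 144*(2*(6 + 6)/(1 + (6 + 6))) = 0 + 144*(2*12/(1 + 12)) = 0 + 144*(2*12/13) = 0 + 144*(2*12*(1/13)) = 0 + 144*(24/13) = 0 + 3456/13 = 3456/13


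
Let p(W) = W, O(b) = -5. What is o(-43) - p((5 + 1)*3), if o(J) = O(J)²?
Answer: 7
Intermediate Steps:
o(J) = 25 (o(J) = (-5)² = 25)
o(-43) - p((5 + 1)*3) = 25 - (5 + 1)*3 = 25 - 6*3 = 25 - 1*18 = 25 - 18 = 7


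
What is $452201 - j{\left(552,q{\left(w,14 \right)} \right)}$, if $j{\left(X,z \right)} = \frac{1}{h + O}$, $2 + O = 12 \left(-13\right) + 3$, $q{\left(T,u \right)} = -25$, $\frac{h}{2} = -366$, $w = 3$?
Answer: $\frac{401102288}{887} \approx 4.522 \cdot 10^{5}$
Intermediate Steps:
$h = -732$ ($h = 2 \left(-366\right) = -732$)
$O = -155$ ($O = -2 + \left(12 \left(-13\right) + 3\right) = -2 + \left(-156 + 3\right) = -2 - 153 = -155$)
$j{\left(X,z \right)} = - \frac{1}{887}$ ($j{\left(X,z \right)} = \frac{1}{-732 - 155} = \frac{1}{-887} = - \frac{1}{887}$)
$452201 - j{\left(552,q{\left(w,14 \right)} \right)} = 452201 - - \frac{1}{887} = 452201 + \frac{1}{887} = \frac{401102288}{887}$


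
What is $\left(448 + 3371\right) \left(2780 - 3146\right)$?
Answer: $-1397754$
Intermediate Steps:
$\left(448 + 3371\right) \left(2780 - 3146\right) = 3819 \left(-366\right) = -1397754$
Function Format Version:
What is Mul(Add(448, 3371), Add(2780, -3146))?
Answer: -1397754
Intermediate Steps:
Mul(Add(448, 3371), Add(2780, -3146)) = Mul(3819, -366) = -1397754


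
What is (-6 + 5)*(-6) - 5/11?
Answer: 61/11 ≈ 5.5455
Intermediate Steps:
(-6 + 5)*(-6) - 5/11 = -1*(-6) - 5*1/11 = 6 - 5/11 = 61/11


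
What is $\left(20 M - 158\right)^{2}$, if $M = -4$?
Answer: $56644$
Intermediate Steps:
$\left(20 M - 158\right)^{2} = \left(20 \left(-4\right) - 158\right)^{2} = \left(-80 - 158\right)^{2} = \left(-238\right)^{2} = 56644$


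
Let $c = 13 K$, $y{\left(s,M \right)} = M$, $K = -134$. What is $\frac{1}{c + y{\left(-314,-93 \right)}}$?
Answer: $- \frac{1}{1835} \approx -0.00054496$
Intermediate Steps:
$c = -1742$ ($c = 13 \left(-134\right) = -1742$)
$\frac{1}{c + y{\left(-314,-93 \right)}} = \frac{1}{-1742 - 93} = \frac{1}{-1835} = - \frac{1}{1835}$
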